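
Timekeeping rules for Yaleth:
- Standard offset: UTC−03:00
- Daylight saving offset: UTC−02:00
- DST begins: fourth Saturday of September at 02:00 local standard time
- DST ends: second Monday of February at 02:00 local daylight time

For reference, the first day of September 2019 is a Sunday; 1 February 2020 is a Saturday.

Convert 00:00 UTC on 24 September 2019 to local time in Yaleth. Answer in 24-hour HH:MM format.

21:00

1 September 2019 is a Sunday, so the first Saturday is September 7 and the fourth is September 28.
1 February 2020 is a Saturday, so the first Monday is February 3 and the second is February 10.
At the standard offset (UTC−03:00), 00:00 UTC − 3h = 21:00 Yaleth standard time (rolling into the previous day, 23 September 2019).
The standard-time date in Yaleth, 23 September 2019, does not fall between 28 September 2019 and 10 February 2020, so daylight saving is not in effect and Yaleth is at UTC−03:00.
00:00 UTC − 3h = 21:00 local (rolling into the previous day, 23 September 2019).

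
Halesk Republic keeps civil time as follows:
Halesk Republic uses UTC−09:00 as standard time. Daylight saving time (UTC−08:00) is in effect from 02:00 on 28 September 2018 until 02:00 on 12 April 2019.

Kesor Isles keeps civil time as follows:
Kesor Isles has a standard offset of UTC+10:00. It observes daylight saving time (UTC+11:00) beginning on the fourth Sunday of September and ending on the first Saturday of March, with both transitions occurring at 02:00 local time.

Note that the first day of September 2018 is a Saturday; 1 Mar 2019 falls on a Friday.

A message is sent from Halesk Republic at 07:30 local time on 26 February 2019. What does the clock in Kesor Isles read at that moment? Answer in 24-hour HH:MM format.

Daylight saving runs 28 September 2018 – 12 April 2019; 26 February 2019 is inside that window, so Halesk Republic is at UTC−08:00.
07:30 Halesk Republic + 8h = 15:30 UTC.
1 September 2018 is a Saturday, so the first Sunday is September 2 and the fourth is September 23.
1 March 2019 is a Friday, so the first Saturday is March 2.
At the standard offset (UTC+10:00), 15:30 UTC + 10h = 01:30 Kesor Isles standard time (rolling into the next day, 27 February 2019).
Daylight saving runs 23 September 2018 – 2 March 2019; the standard-time date in Kesor Isles, 27 February 2019, is inside that window, so Kesor Isles is at UTC+11:00.
15:30 UTC + 11h = 02:30 Kesor Isles (rolling into the next day, 27 February 2019).

02:30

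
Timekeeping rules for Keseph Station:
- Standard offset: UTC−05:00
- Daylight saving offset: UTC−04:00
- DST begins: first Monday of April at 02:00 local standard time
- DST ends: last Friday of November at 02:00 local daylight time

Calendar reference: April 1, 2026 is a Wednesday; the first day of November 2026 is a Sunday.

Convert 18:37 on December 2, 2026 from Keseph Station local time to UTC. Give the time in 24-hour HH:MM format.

23:37

1 April 2026 is a Wednesday, so the first Monday is April 6.
1 November 2026 is a Sunday, so Fridays fall on 6, 13, 20, 27; the last is November 27.
Daylight saving runs 6 April – 27 November; December 2, 2026 is outside that window, so Keseph Station is on standard time at UTC−05:00.
18:37 local + 5h = 23:37 UTC.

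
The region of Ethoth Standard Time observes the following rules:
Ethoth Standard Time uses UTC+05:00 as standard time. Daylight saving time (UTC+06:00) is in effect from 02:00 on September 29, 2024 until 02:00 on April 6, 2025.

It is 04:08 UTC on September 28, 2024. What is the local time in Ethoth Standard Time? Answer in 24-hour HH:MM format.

09:08

At the standard offset (UTC+05:00), 04:08 UTC + 5h = 09:08 Ethoth Standard Time standard time.
Daylight saving runs 29 September 2024 – 6 April 2025; the standard-time date in Ethoth Standard Time, September 28, 2024, is outside that window, so Ethoth Standard Time is on standard time at UTC+05:00.
04:08 UTC + 5h = 09:08 local.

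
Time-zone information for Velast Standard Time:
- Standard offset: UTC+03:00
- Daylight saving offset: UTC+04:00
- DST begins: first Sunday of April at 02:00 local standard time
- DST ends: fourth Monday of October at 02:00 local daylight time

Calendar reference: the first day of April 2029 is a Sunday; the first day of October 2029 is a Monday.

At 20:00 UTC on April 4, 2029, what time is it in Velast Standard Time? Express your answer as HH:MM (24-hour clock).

00:00

1 April 2029 is a Sunday, so the first Sunday is April 1.
1 October 2029 is a Monday, so the first Monday is October 1 and the fourth is October 22.
At the standard offset (UTC+03:00), 20:00 UTC + 3h = 23:00 Velast Standard Time standard time.
The standard-time date in Velast Standard Time, April 4, 2029, falls between 1 April and 22 October, so daylight saving is in effect and Velast Standard Time is at UTC+04:00.
20:00 UTC + 4h = 00:00 local (rolling into the next day, 5 April 2029).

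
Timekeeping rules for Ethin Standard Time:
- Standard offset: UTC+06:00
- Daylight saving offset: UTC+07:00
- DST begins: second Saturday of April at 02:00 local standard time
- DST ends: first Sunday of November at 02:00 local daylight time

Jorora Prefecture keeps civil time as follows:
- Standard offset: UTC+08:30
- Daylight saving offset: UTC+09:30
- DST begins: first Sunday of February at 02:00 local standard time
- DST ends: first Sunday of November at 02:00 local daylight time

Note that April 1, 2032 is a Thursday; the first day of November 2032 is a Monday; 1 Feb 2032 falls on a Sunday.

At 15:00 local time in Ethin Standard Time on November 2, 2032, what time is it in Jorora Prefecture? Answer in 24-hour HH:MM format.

17:30

1 April 2032 is a Thursday, so the first Saturday is April 3 and the second is April 10.
1 November 2032 is a Monday, so the first Sunday is November 7.
Daylight saving runs 10 April – 7 November; November 2, 2032 is inside that window, so Ethin Standard Time is at UTC+07:00.
15:00 Ethin Standard Time − 7h = 08:00 UTC.
1 February 2032 is a Sunday, so the first Sunday is February 1.
1 November 2032 is a Monday, so the first Sunday is November 7.
At the standard offset (UTC+08:30), 08:00 UTC + 8h30m = 16:30 Jorora Prefecture standard time.
The standard-time date in Jorora Prefecture, November 2, 2032, lies within the daylight-saving period (1 February – 7 November), so Jorora Prefecture is on daylight time, UTC+09:30.
08:00 UTC + 9h30m = 17:30 Jorora Prefecture.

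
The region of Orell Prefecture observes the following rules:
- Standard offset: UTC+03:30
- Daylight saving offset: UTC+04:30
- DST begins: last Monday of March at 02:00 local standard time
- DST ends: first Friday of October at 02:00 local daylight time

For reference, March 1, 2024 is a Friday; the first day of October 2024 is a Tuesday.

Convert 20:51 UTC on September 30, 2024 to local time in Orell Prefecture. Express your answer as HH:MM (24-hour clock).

1 March 2024 is a Friday, so Mondays fall on 4, 11, 18, 25; the last is March 25.
1 October 2024 is a Tuesday, so the first Friday is October 4.
At the standard offset (UTC+03:30), 20:51 UTC + 3h30m = 00:21 Orell Prefecture standard time (rolling into the next day, 1 October 2024).
Daylight saving runs 25 March – 4 October; the standard-time date in Orell Prefecture, October 1, 2024, is inside that window, so Orell Prefecture is at UTC+04:30.
20:51 UTC + 4h30m = 01:21 local (rolling into the next day, 1 October 2024).

01:21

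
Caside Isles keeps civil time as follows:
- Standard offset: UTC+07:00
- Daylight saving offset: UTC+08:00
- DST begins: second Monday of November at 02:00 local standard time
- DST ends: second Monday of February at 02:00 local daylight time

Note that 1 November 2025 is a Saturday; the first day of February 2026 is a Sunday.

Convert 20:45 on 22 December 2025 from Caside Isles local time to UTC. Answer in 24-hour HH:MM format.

1 November 2025 is a Saturday, so the first Monday is November 3 and the second is November 10.
1 February 2026 is a Sunday, so the first Monday is February 2 and the second is February 9.
Daylight saving runs 10 November 2025 – 9 February 2026; 22 December 2025 is inside that window, so Caside Isles is at UTC+08:00.
20:45 local − 8h = 12:45 UTC.

12:45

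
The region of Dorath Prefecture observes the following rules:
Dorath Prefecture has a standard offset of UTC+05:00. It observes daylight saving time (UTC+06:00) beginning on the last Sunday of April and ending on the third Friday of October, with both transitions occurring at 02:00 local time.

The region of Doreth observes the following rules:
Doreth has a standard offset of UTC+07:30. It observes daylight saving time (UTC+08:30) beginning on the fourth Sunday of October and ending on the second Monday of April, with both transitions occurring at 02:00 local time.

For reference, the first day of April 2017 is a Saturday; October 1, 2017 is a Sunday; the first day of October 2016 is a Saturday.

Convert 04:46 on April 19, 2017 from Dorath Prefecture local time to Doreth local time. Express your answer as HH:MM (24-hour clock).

1 April 2017 is a Saturday, so Sundays fall on 2, 9, 16, 23, 30; the last is April 30.
1 October 2017 is a Sunday, so the first Friday is October 6 and the third is October 20.
April 19, 2017 is outside the daylight-saving period (30 April – 20 October), so Dorath Prefecture is on standard time, UTC+05:00.
04:46 Dorath Prefecture − 5h = 23:46 UTC (rolling into the previous day, 18 April 2017).
1 October 2016 is a Saturday, so the first Sunday is October 2 and the fourth is October 23.
1 April 2017 is a Saturday, so the first Monday is April 3 and the second is April 10.
At the standard offset (UTC+07:30), 23:46 UTC + 7h30m = 07:16 Doreth standard time (rolling into the next day, 19 April 2017).
The standard-time date in Doreth, April 19, 2017, is outside the daylight-saving period (23 October 2016 – 10 April 2017), so Doreth is on standard time, UTC+07:30.
23:46 UTC + 7h30m = 07:16 Doreth (rolling into the next day, 19 April 2017).

07:16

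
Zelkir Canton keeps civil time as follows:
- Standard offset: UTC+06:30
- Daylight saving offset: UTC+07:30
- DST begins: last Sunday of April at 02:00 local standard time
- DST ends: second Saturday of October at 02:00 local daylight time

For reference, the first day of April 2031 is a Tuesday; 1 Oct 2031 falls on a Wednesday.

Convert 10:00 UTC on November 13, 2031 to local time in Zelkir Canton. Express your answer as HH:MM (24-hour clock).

16:30

1 April 2031 is a Tuesday, so Sundays fall on 6, 13, 20, 27; the last is April 27.
1 October 2031 is a Wednesday, so the first Saturday is October 4 and the second is October 11.
At the standard offset (UTC+06:30), 10:00 UTC + 6h30m = 16:30 Zelkir Canton standard time.
Daylight saving runs 27 April – 11 October; the standard-time date in Zelkir Canton, November 13, 2031, is outside that window, so Zelkir Canton is on standard time at UTC+06:30.
10:00 UTC + 6h30m = 16:30 local.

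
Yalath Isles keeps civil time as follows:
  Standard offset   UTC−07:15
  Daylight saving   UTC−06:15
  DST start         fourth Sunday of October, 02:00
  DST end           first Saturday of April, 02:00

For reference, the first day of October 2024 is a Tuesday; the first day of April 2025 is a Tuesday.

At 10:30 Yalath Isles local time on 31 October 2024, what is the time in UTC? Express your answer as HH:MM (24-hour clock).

16:45

1 October 2024 is a Tuesday, so the first Sunday is October 6 and the fourth is October 27.
1 April 2025 is a Tuesday, so the first Saturday is April 5.
Daylight saving runs 27 October 2024 – 5 April 2025; 31 October 2024 is inside that window, so Yalath Isles is at UTC−06:15.
10:30 local + 6h15m = 16:45 UTC.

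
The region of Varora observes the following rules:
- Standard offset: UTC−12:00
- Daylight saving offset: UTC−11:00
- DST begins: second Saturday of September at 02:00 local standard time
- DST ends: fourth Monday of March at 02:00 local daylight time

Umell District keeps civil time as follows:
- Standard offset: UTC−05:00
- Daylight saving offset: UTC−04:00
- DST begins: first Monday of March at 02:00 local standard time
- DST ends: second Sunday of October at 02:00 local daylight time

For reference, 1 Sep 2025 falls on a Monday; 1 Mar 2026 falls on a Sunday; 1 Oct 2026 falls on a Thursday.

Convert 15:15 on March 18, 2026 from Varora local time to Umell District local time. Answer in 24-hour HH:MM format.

1 September 2025 is a Monday, so the first Saturday is September 6 and the second is September 13.
1 March 2026 is a Sunday, so the first Monday is March 2 and the fourth is March 23.
March 18, 2026 lies within the daylight-saving period (13 September 2025 – 23 March 2026), so Varora is on daylight time, UTC−11:00.
15:15 Varora + 11h = 02:15 UTC (rolling into the next day, 19 March 2026).
1 March 2026 is a Sunday, so the first Monday is March 2.
1 October 2026 is a Thursday, so the first Sunday is October 4 and the second is October 11.
At the standard offset (UTC−05:00), 02:15 UTC − 5h = 21:15 Umell District standard time (rolling into the previous day, 18 March 2026).
The standard-time date in Umell District, March 18, 2026, lies within the daylight-saving period (2 March – 11 October), so Umell District is on daylight time, UTC−04:00.
02:15 UTC − 4h = 22:15 Umell District (rolling into the previous day, 18 March 2026).

22:15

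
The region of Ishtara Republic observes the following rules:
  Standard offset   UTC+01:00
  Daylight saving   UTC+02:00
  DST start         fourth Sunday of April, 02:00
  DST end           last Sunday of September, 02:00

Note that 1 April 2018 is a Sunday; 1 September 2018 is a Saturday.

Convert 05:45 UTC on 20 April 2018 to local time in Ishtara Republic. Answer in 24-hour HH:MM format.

06:45

1 April 2018 is a Sunday, so the first Sunday is April 1 and the fourth is April 22.
1 September 2018 is a Saturday, so Sundays fall on 2, 9, 16, 23, 30; the last is September 30.
At the standard offset (UTC+01:00), 05:45 UTC + 1h = 06:45 Ishtara Republic standard time.
The standard-time date in Ishtara Republic, 20 April 2018, is outside the daylight-saving period (22 April – 30 September), so Ishtara Republic is on standard time, UTC+01:00.
05:45 UTC + 1h = 06:45 local.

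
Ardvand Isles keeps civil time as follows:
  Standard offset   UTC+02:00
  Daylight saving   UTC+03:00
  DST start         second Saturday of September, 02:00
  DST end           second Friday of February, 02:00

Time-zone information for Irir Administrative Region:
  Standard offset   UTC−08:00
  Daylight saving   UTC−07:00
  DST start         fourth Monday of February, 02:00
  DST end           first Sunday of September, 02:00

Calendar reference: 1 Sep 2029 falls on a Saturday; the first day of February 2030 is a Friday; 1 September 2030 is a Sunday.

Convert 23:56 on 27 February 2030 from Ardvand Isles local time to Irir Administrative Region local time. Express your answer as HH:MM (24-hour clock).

14:56

1 September 2029 is a Saturday, so the first Saturday is September 1 and the second is September 8.
1 February 2030 is a Friday, so the first Friday is February 1 and the second is February 8.
Daylight saving runs 8 September 2029 – 8 February 2030; 27 February 2030 is outside that window, so Ardvand Isles is on standard time at UTC+02:00.
23:56 Ardvand Isles − 2h = 21:56 UTC.
1 February 2030 is a Friday, so the first Monday is February 4 and the fourth is February 25.
1 September 2030 is a Sunday, so the first Sunday is September 1.
At the standard offset (UTC−08:00), 21:56 UTC − 8h = 13:56 Irir Administrative Region standard time.
The standard-time date in Irir Administrative Region, 27 February 2030, falls between 25 February and 1 September, so daylight saving is in effect and Irir Administrative Region is at UTC−07:00.
21:56 UTC − 7h = 14:56 Irir Administrative Region.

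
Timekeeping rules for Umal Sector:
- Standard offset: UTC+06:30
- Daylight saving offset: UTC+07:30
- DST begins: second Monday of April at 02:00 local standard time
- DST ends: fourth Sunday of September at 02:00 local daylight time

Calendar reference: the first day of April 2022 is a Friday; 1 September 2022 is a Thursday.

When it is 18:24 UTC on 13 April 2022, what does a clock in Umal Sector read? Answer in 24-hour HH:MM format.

01:54

1 April 2022 is a Friday, so the first Monday is April 4 and the second is April 11.
1 September 2022 is a Thursday, so the first Sunday is September 4 and the fourth is September 25.
At the standard offset (UTC+06:30), 18:24 UTC + 6h30m = 00:54 Umal Sector standard time (rolling into the next day, 14 April 2022).
The standard-time date in Umal Sector, 14 April 2022, falls between 11 April and 25 September, so daylight saving is in effect and Umal Sector is at UTC+07:30.
18:24 UTC + 7h30m = 01:54 local (rolling into the next day, 14 April 2022).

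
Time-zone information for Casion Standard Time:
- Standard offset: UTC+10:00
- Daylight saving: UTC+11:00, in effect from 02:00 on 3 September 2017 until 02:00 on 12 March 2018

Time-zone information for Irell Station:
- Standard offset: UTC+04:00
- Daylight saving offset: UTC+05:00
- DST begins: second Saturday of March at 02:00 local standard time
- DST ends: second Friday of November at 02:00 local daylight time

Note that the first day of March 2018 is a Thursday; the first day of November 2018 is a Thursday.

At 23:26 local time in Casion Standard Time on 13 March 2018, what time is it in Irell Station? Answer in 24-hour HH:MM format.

18:26

13 March 2018 does not fall between 3 September 2017 and 12 March 2018, so daylight saving is not in effect and Casion Standard Time is at UTC+10:00.
23:26 Casion Standard Time − 10h = 13:26 UTC.
1 March 2018 is a Thursday, so the first Saturday is March 3 and the second is March 10.
1 November 2018 is a Thursday, so the first Friday is November 2 and the second is November 9.
At the standard offset (UTC+04:00), 13:26 UTC + 4h = 17:26 Irell Station standard time.
The standard-time date in Irell Station, 13 March 2018, lies within the daylight-saving period (10 March – 9 November), so Irell Station is on daylight time, UTC+05:00.
13:26 UTC + 5h = 18:26 Irell Station.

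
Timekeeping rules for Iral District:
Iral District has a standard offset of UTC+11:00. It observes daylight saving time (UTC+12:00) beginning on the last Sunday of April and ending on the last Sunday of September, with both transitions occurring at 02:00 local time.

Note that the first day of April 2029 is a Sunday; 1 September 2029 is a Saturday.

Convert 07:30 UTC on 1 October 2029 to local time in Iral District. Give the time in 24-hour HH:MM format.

1 April 2029 is a Sunday, so Sundays fall on 1, 8, 15, 22, 29; the last is April 29.
1 September 2029 is a Saturday, so Sundays fall on 2, 9, 16, 23, 30; the last is September 30.
At the standard offset (UTC+11:00), 07:30 UTC + 11h = 18:30 Iral District standard time.
The standard-time date in Iral District, 1 October 2029, does not fall between 29 April and 30 September, so daylight saving is not in effect and Iral District is at UTC+11:00.
07:30 UTC + 11h = 18:30 local.

18:30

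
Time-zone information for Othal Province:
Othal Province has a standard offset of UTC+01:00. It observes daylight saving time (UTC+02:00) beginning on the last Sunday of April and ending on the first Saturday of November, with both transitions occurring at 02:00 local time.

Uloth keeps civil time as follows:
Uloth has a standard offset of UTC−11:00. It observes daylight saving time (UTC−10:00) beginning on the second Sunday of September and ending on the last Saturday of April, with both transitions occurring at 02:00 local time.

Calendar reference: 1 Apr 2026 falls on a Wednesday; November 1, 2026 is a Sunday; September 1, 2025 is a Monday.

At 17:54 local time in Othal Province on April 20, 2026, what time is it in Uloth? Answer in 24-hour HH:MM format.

1 April 2026 is a Wednesday, so Sundays fall on 5, 12, 19, 26; the last is April 26.
1 November 2026 is a Sunday, so the first Saturday is November 7.
April 20, 2026 does not fall between 26 April and 7 November, so daylight saving is not in effect and Othal Province is at UTC+01:00.
17:54 Othal Province − 1h = 16:54 UTC.
1 September 2025 is a Monday, so the first Sunday is September 7 and the second is September 14.
1 April 2026 is a Wednesday, so Saturdays fall on 4, 11, 18, 25; the last is April 25.
At the standard offset (UTC−11:00), 16:54 UTC − 11h = 05:54 Uloth standard time.
Daylight saving runs 14 September 2025 – 25 April 2026; the standard-time date in Uloth, April 20, 2026, is inside that window, so Uloth is at UTC−10:00.
16:54 UTC − 10h = 06:54 Uloth.

06:54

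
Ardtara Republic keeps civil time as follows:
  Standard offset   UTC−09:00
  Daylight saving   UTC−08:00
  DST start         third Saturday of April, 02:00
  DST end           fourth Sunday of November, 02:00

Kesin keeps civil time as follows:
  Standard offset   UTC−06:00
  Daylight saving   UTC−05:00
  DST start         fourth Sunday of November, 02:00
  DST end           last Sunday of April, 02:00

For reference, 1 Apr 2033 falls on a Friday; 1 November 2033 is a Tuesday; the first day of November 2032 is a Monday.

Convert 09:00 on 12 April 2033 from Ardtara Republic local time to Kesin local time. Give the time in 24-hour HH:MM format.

1 April 2033 is a Friday, so the first Saturday is April 2 and the third is April 16.
1 November 2033 is a Tuesday, so the first Sunday is November 6 and the fourth is November 27.
12 April 2033 does not fall between 16 April and 27 November, so daylight saving is not in effect and Ardtara Republic is at UTC−09:00.
09:00 Ardtara Republic + 9h = 18:00 UTC.
1 November 2032 is a Monday, so the first Sunday is November 7 and the fourth is November 28.
1 April 2033 is a Friday, so Sundays fall on 3, 10, 17, 24; the last is April 24.
At the standard offset (UTC−06:00), 18:00 UTC − 6h = 12:00 Kesin standard time.
Daylight saving runs 28 November 2032 – 24 April 2033; the standard-time date in Kesin, 12 April 2033, is inside that window, so Kesin is at UTC−05:00.
18:00 UTC − 5h = 13:00 Kesin.

13:00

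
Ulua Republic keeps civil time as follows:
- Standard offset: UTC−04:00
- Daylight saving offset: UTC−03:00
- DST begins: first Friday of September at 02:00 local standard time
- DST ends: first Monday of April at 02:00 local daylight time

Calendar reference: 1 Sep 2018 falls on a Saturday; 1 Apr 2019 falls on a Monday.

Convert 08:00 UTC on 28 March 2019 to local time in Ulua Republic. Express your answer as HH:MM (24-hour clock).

1 September 2018 is a Saturday, so the first Friday is September 7.
1 April 2019 is a Monday, so the first Monday is April 1.
At the standard offset (UTC−04:00), 08:00 UTC − 4h = 04:00 Ulua Republic standard time.
The standard-time date in Ulua Republic, 28 March 2019, lies within the daylight-saving period (7 September 2018 – 1 April 2019), so Ulua Republic is on daylight time, UTC−03:00.
08:00 UTC − 3h = 05:00 local.

05:00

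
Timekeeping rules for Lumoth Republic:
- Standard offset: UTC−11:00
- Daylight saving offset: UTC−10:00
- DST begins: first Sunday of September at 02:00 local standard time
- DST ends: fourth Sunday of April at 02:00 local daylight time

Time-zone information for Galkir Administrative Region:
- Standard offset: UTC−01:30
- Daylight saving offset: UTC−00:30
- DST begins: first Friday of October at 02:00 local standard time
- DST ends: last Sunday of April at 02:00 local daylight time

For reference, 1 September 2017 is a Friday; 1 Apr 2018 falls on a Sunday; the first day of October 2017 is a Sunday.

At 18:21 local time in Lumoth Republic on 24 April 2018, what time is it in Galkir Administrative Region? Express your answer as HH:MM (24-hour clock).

1 September 2017 is a Friday, so the first Sunday is September 3.
1 April 2018 is a Sunday, so the first Sunday is April 1 and the fourth is April 22.
24 April 2018 is outside the daylight-saving period (3 September 2017 – 22 April 2018), so Lumoth Republic is on standard time, UTC−11:00.
18:21 Lumoth Republic + 11h = 05:21 UTC (rolling into the next day, 25 April 2018).
1 October 2017 is a Sunday, so the first Friday is October 6.
1 April 2018 is a Sunday, so Sundays fall on 1, 8, 15, 22, 29; the last is April 29.
At the standard offset (UTC−01:30), 05:21 UTC − 1h30m = 03:51 Galkir Administrative Region standard time.
The standard-time date in Galkir Administrative Region, 25 April 2018, falls between 6 October 2017 and 29 April 2018, so daylight saving is in effect and Galkir Administrative Region is at UTC−00:30.
05:21 UTC − 0h30m = 04:51 Galkir Administrative Region.

04:51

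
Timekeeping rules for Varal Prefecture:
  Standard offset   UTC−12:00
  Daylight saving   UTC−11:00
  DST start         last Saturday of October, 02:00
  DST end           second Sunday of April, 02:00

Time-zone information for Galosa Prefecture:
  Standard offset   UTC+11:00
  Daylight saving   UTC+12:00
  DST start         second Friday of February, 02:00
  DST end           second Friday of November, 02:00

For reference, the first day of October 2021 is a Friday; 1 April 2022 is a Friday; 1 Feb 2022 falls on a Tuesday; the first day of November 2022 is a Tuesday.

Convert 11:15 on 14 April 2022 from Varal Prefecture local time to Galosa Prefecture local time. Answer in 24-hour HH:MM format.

1 October 2021 is a Friday, so Saturdays fall on 2, 9, 16, 23, 30; the last is October 30.
1 April 2022 is a Friday, so the first Sunday is April 3 and the second is April 10.
Daylight saving runs 30 October 2021 – 10 April 2022; 14 April 2022 is outside that window, so Varal Prefecture is on standard time at UTC−12:00.
11:15 Varal Prefecture + 12h = 23:15 UTC.
1 February 2022 is a Tuesday, so the first Friday is February 4 and the second is February 11.
1 November 2022 is a Tuesday, so the first Friday is November 4 and the second is November 11.
At the standard offset (UTC+11:00), 23:15 UTC + 11h = 10:15 Galosa Prefecture standard time (rolling into the next day, 15 April 2022).
The standard-time date in Galosa Prefecture, 15 April 2022, falls between 11 February and 11 November, so daylight saving is in effect and Galosa Prefecture is at UTC+12:00.
23:15 UTC + 12h = 11:15 Galosa Prefecture (rolling into the next day, 15 April 2022).

11:15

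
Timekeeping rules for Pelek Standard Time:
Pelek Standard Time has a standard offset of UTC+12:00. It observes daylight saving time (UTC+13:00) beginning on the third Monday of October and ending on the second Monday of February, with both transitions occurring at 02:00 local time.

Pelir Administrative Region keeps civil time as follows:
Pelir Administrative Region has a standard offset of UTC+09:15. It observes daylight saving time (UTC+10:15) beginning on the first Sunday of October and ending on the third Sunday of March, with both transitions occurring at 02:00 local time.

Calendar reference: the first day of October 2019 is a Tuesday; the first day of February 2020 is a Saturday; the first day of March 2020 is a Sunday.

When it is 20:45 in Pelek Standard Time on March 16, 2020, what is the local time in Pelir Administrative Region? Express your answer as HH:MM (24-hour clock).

18:00

1 October 2019 is a Tuesday, so the first Monday is October 7 and the third is October 21.
1 February 2020 is a Saturday, so the first Monday is February 3 and the second is February 10.
March 16, 2020 is outside the daylight-saving period (21 October 2019 – 10 February 2020), so Pelek Standard Time is on standard time, UTC+12:00.
20:45 Pelek Standard Time − 12h = 08:45 UTC.
1 October 2019 is a Tuesday, so the first Sunday is October 6.
1 March 2020 is a Sunday, so the first Sunday is March 1 and the third is March 15.
At the standard offset (UTC+09:15), 08:45 UTC + 9h15m = 18:00 Pelir Administrative Region standard time.
Daylight saving runs 6 October 2019 – 15 March 2020; the standard-time date in Pelir Administrative Region, March 16, 2020, is outside that window, so Pelir Administrative Region is on standard time at UTC+09:15.
08:45 UTC + 9h15m = 18:00 Pelir Administrative Region.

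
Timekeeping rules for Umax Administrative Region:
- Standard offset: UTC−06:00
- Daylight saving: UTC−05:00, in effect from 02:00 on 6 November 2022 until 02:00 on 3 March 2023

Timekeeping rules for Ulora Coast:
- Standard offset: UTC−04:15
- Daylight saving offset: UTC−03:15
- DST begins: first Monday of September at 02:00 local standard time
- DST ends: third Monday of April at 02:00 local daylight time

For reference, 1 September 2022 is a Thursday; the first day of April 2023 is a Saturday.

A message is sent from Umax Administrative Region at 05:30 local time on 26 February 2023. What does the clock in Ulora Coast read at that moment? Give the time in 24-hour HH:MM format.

26 February 2023 lies within the daylight-saving period (6 November 2022 – 3 March 2023), so Umax Administrative Region is on daylight time, UTC−05:00.
05:30 Umax Administrative Region + 5h = 10:30 UTC.
1 September 2022 is a Thursday, so the first Monday is September 5.
1 April 2023 is a Saturday, so the first Monday is April 3 and the third is April 17.
At the standard offset (UTC−04:15), 10:30 UTC − 4h15m = 06:15 Ulora Coast standard time.
The standard-time date in Ulora Coast, 26 February 2023, falls between 5 September 2022 and 17 April 2023, so daylight saving is in effect and Ulora Coast is at UTC−03:15.
10:30 UTC − 3h15m = 07:15 Ulora Coast.

07:15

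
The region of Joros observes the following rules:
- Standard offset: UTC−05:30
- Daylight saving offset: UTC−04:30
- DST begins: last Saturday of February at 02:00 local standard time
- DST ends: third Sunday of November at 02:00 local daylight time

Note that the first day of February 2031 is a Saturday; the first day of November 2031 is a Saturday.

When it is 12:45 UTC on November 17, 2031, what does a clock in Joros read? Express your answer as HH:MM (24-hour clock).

07:15

1 February 2031 is a Saturday, so Saturdays fall on 1, 8, 15, 22; the last is February 22.
1 November 2031 is a Saturday, so the first Sunday is November 2 and the third is November 16.
At the standard offset (UTC−05:30), 12:45 UTC − 5h30m = 07:15 Joros standard time.
The standard-time date in Joros, November 17, 2031, does not fall between 22 February and 16 November, so daylight saving is not in effect and Joros is at UTC−05:30.
12:45 UTC − 5h30m = 07:15 local.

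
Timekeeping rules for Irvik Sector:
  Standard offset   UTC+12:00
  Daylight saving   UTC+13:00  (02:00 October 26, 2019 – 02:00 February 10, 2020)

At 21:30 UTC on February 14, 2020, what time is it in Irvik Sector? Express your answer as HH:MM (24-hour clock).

09:30

At the standard offset (UTC+12:00), 21:30 UTC + 12h = 09:30 Irvik Sector standard time (rolling into the next day, 15 February 2020).
The standard-time date in Irvik Sector, February 15, 2020, is outside the daylight-saving period (26 October 2019 – 10 February 2020), so Irvik Sector is on standard time, UTC+12:00.
21:30 UTC + 12h = 09:30 local (rolling into the next day, 15 February 2020).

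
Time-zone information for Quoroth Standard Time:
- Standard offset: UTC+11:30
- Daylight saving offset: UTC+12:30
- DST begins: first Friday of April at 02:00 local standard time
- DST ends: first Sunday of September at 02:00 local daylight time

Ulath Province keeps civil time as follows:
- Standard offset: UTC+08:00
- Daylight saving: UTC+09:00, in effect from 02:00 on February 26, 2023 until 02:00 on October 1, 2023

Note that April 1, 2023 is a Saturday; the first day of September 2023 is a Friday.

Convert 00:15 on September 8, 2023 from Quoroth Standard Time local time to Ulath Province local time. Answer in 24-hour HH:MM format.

1 April 2023 is a Saturday, so the first Friday is April 7.
1 September 2023 is a Friday, so the first Sunday is September 3.
September 8, 2023 is outside the daylight-saving period (7 April – 3 September), so Quoroth Standard Time is on standard time, UTC+11:30.
00:15 Quoroth Standard Time − 11h30m = 12:45 UTC (rolling into the previous day, 7 September 2023).
At the standard offset (UTC+08:00), 12:45 UTC + 8h = 20:45 Ulath Province standard time.
The standard-time date in Ulath Province, September 7, 2023, falls between 26 February and 1 October, so daylight saving is in effect and Ulath Province is at UTC+09:00.
12:45 UTC + 9h = 21:45 Ulath Province.

21:45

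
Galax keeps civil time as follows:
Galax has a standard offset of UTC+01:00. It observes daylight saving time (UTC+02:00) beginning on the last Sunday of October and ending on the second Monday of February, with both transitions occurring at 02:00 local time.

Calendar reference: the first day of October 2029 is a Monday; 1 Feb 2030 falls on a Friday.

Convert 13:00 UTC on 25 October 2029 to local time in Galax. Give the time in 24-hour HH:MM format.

1 October 2029 is a Monday, so Sundays fall on 7, 14, 21, 28; the last is October 28.
1 February 2030 is a Friday, so the first Monday is February 4 and the second is February 11.
At the standard offset (UTC+01:00), 13:00 UTC + 1h = 14:00 Galax standard time.
The standard-time date in Galax, 25 October 2029, is outside the daylight-saving period (28 October 2029 – 11 February 2030), so Galax is on standard time, UTC+01:00.
13:00 UTC + 1h = 14:00 local.

14:00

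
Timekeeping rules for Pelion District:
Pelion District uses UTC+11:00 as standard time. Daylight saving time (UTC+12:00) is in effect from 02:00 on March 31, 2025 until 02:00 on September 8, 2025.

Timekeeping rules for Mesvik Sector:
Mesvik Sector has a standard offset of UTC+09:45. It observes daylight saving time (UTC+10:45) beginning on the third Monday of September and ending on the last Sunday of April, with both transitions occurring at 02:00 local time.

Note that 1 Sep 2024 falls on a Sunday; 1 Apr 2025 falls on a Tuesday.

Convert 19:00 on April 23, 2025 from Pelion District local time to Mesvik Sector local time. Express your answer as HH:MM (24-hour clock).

April 23, 2025 falls between 31 March and 8 September, so daylight saving is in effect and Pelion District is at UTC+12:00.
19:00 Pelion District − 12h = 07:00 UTC.
1 September 2024 is a Sunday, so the first Monday is September 2 and the third is September 16.
1 April 2025 is a Tuesday, so Sundays fall on 6, 13, 20, 27; the last is April 27.
At the standard offset (UTC+09:45), 07:00 UTC + 9h45m = 16:45 Mesvik Sector standard time.
The standard-time date in Mesvik Sector, April 23, 2025, lies within the daylight-saving period (16 September 2024 – 27 April 2025), so Mesvik Sector is on daylight time, UTC+10:45.
07:00 UTC + 10h45m = 17:45 Mesvik Sector.

17:45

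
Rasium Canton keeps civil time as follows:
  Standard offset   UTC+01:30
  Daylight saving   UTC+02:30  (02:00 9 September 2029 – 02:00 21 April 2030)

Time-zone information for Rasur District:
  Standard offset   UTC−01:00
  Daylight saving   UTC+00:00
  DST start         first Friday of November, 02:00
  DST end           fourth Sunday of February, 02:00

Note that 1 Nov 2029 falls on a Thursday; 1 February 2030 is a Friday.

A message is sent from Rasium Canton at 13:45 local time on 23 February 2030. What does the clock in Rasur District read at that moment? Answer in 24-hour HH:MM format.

23 February 2030 lies within the daylight-saving period (9 September 2029 – 21 April 2030), so Rasium Canton is on daylight time, UTC+02:30.
13:45 Rasium Canton − 2h30m = 11:15 UTC.
1 November 2029 is a Thursday, so the first Friday is November 2.
1 February 2030 is a Friday, so the first Sunday is February 3 and the fourth is February 24.
At the standard offset (UTC−01:00), 11:15 UTC − 1h = 10:15 Rasur District standard time.
The standard-time date in Rasur District, 23 February 2030, lies within the daylight-saving period (2 November 2029 – 24 February 2030), so Rasur District is on daylight time, UTC+00:00.
11:15 UTC + 0h = 11:15 Rasur District.

11:15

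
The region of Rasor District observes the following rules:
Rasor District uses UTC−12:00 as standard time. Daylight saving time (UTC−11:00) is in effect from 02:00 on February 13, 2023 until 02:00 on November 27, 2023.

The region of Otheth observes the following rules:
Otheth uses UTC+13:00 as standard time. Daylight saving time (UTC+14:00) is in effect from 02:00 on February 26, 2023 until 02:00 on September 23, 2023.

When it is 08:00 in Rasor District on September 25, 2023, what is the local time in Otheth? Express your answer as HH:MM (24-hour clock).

08:00

September 25, 2023 lies within the daylight-saving period (13 February – 27 November), so Rasor District is on daylight time, UTC−11:00.
08:00 Rasor District + 11h = 19:00 UTC.
At the standard offset (UTC+13:00), 19:00 UTC + 13h = 08:00 Otheth standard time (rolling into the next day, 26 September 2023).
Daylight saving runs 26 February – 23 September; the standard-time date in Otheth, September 26, 2023, is outside that window, so Otheth is on standard time at UTC+13:00.
19:00 UTC + 13h = 08:00 Otheth (rolling into the next day, 26 September 2023).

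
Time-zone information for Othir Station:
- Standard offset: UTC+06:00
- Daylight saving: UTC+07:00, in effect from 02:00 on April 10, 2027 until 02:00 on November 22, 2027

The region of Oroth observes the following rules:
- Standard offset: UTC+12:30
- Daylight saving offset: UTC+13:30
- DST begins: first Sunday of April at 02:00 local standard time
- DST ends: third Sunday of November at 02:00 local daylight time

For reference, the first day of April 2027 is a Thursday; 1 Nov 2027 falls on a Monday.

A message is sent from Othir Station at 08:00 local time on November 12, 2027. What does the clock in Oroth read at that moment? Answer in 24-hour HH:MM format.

November 12, 2027 falls between 10 April and 22 November, so daylight saving is in effect and Othir Station is at UTC+07:00.
08:00 Othir Station − 7h = 01:00 UTC.
1 April 2027 is a Thursday, so the first Sunday is April 4.
1 November 2027 is a Monday, so the first Sunday is November 7 and the third is November 21.
At the standard offset (UTC+12:30), 01:00 UTC + 12h30m = 13:30 Oroth standard time.
Daylight saving runs 4 April – 21 November; the standard-time date in Oroth, November 12, 2027, is inside that window, so Oroth is at UTC+13:30.
01:00 UTC + 13h30m = 14:30 Oroth.

14:30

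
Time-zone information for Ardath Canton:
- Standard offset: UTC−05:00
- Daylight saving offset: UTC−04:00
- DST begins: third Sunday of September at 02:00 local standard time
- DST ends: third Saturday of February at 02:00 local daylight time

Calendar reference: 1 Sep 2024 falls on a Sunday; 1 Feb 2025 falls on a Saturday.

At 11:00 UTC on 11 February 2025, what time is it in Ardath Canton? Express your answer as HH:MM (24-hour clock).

1 September 2024 is a Sunday, so the first Sunday is September 1 and the third is September 15.
1 February 2025 is a Saturday, so the first Saturday is February 1 and the third is February 15.
At the standard offset (UTC−05:00), 11:00 UTC − 5h = 06:00 Ardath Canton standard time.
Daylight saving runs 15 September 2024 – 15 February 2025; the standard-time date in Ardath Canton, 11 February 2025, is inside that window, so Ardath Canton is at UTC−04:00.
11:00 UTC − 4h = 07:00 local.

07:00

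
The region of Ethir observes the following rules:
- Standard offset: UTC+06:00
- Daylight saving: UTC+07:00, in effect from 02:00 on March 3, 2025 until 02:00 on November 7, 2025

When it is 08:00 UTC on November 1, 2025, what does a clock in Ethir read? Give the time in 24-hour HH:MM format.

15:00

At the standard offset (UTC+06:00), 08:00 UTC + 6h = 14:00 Ethir standard time.
The standard-time date in Ethir, November 1, 2025, falls between 3 March and 7 November, so daylight saving is in effect and Ethir is at UTC+07:00.
08:00 UTC + 7h = 15:00 local.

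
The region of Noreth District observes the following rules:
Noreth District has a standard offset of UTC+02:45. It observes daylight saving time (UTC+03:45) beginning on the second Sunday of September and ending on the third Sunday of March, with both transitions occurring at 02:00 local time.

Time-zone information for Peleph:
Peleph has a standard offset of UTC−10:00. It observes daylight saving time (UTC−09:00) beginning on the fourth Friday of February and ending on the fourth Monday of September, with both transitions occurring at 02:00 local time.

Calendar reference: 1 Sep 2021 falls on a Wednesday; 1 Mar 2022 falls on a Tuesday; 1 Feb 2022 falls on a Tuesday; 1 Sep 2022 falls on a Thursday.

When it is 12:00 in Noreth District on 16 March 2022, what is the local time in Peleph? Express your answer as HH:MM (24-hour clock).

1 September 2021 is a Wednesday, so the first Sunday is September 5 and the second is September 12.
1 March 2022 is a Tuesday, so the first Sunday is March 6 and the third is March 20.
16 March 2022 falls between 12 September 2021 and 20 March 2022, so daylight saving is in effect and Noreth District is at UTC+03:45.
12:00 Noreth District − 3h45m = 08:15 UTC.
1 February 2022 is a Tuesday, so the first Friday is February 4 and the fourth is February 25.
1 September 2022 is a Thursday, so the first Monday is September 5 and the fourth is September 26.
At the standard offset (UTC−10:00), 08:15 UTC − 10h = 22:15 Peleph standard time (rolling into the previous day, 15 March 2022).
The standard-time date in Peleph, 15 March 2022, falls between 25 February and 26 September, so daylight saving is in effect and Peleph is at UTC−09:00.
08:15 UTC − 9h = 23:15 Peleph (rolling into the previous day, 15 March 2022).

23:15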